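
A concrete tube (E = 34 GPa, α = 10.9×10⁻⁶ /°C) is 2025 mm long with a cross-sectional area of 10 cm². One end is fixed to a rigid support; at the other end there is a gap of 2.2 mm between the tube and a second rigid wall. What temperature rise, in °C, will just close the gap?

Contact occurs when the free expansion equals the gap: αΔT L = 2.2 mm.
ΔT = 2.2 / (10.9×10⁻⁶ × 2025) = 99.67 °C.

ΔT ≈ 99.7 °C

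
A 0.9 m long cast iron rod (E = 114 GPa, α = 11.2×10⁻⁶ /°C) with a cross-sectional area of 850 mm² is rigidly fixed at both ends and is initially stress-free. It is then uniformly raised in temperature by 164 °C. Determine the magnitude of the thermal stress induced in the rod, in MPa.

Because both ends are immovable the net strain is zero, and the suppressed thermal strain is αΔT = 11.2×10⁻⁶ × 164 = 1836.8×10⁻⁶.
The stress required to suppress this strain is σ = Eε = 114×10³ × 1836.8×10⁻⁶ = 209.4 MPa, compressive since the rod is trying to expand.

σ ≈ 209 MPa (compressive)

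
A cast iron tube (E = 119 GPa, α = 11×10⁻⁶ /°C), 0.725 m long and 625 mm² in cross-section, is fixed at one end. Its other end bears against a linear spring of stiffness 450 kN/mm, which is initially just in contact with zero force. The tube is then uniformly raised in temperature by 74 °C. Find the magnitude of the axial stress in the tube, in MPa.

σ ≈ 78.9 MPa (compressive)

If the spring were absent the tube would lengthen by αΔT L = 11×10⁻⁶ × 74 × 725 = 0.5901 mm.
Let P be the compressive force at the spring. The tube shortens elastically by PL/(AE) and the spring compresses by P/k; together these equal δ_free.
P [ L/(AE) + 1/k ] = δ_free → P [ 725/(625×119×10³) + 1/(450×10³) ] = 0.5901.
P = 0.5901 / 1.197×10⁻⁵ = 49300 N.
σ = P/A = 49300/625 = 78.88 MPa.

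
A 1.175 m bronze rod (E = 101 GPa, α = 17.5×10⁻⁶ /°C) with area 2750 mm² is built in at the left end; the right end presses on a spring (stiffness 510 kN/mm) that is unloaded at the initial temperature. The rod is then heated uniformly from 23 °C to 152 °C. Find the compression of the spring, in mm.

δ ≈ 0.84 mm

The unrestrained thermal change is αΔT L = 17.5×10⁻⁶ × 129 × 1175 = 2.653 mm.
Let P be the compressive force at the spring. The rod shortens elastically by PL/(AE) and the spring compresses by P/k; together these equal δ_free.
So P = δ_free / [L/(AE) + 1/k] = 2.653 / [ 1175/(2750×101×10³) + 1/(510×10³) ].
P = 2.653 / 6.191×10⁻⁶ = 428400 N.
Spring compression = P/k = 428400/(510×10³) = 0.8401 mm.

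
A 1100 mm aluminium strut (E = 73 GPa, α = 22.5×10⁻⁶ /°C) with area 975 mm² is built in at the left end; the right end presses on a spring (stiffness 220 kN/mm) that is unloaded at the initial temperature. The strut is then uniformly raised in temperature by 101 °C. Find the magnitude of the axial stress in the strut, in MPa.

If the spring were absent the strut would lengthen by αΔT L = 22.5×10⁻⁶ × 101 × 1100 = 2.5 mm.
With a force P in the spring, the elastic change of the strut is PL/(AE) and that of the spring is P/k; compatibility requires their sum to equal δ_free.
So P = δ_free / [L/(AE) + 1/k] = 2.5 / [ 1100/(975×73×10³) + 1/(220×10³) ].
P = 2.5 / 2×10⁻⁵ = 125000 N.
σ = P/A = 125000/975 = 128.2 MPa.

σ ≈ 128 MPa (compressive)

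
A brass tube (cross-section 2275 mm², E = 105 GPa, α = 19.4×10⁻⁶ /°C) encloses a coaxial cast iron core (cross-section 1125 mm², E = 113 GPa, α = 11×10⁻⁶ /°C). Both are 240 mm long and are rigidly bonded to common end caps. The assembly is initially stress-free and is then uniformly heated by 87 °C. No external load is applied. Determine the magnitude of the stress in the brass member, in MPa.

σ ≈ 26.7 MPa (compressive)

Equilibrium of a rigid end plate with no external load gives equal and opposite internal forces ±P in the two members. Since α_{brass} > α_{cast iron}, heating drives the brass into compression and the cast iron into tension.
Equating the net (thermal + elastic) strains gives |α₁ − α₂|·ΔT = P·[1/(A₁E₁) + 1/(A₂E₂)].
|α₁ − α₂|·ΔT = 8.4×10⁻⁶ × 87 = 0.0007308.
1/(A₁E₁) + 1/(A₂E₂) = 1/(2275×105×10³) + 1/(1125×113×10³) = 1.205×10⁻⁸ N⁻¹.
So P = 0.0007308 / 1.205×10⁻⁸ = 60.63 kN.
σ_{brass} = P/A₁ = 60630/2275 = 26.65 MPa, compressive.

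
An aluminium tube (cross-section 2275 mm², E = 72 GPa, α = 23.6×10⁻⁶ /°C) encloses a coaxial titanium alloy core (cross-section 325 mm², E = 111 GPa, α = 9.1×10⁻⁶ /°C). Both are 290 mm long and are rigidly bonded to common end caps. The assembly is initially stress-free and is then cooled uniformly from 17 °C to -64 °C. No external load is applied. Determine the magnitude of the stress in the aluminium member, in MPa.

σ ≈ 15.3 MPa (tensile)

Both members must finish at the same length. With the larger α, the aluminium tends to over-contract; the plates restrain it, putting the aluminium in tension and the titanium alloy in compression. With no external load the two internal forces are equal and opposite, magnitude P.
Compatibility of the two members (thermal + elastic change equal): (α₁ − α₂)ΔT = P·[1/(A₁E₁) + 1/(A₂E₂)].
|α₁ − α₂|·ΔT = 14.5×10⁻⁶ × 81 = 0.001175.
1/(A₁E₁) + 1/(A₂E₂) = 1/(2275×72×10³) + 1/(325×111×10³) = 3.383×10⁻⁸ N⁻¹.
P = 0.001175 / 3.383×10⁻⁸ = 34720 N = 34.72 kN.
σ_{aluminium} = P/A₁ = 34720/2275 = 15.26 MPa, tensile.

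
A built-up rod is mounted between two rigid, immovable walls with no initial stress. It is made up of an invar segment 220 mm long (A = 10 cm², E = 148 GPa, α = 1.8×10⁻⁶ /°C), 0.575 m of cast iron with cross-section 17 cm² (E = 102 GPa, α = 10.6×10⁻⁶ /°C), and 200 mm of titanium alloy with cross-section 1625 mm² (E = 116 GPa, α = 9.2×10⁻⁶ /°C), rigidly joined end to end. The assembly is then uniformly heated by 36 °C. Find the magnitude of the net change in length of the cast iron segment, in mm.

|ΔL| ≈ 0.0498 mm

If the supports were absent, the total length change would be Σ αᵢΔT Lᵢ = 1.8×10⁻⁶×36×220 + 10.6×10⁻⁶×36×575 + 9.2×10⁻⁶×36×200 = 0.2999 mm.
Since the ends are fixed, an axial force P builds up, equal in every segment, with P · Σ Lᵢ/(AᵢEᵢ) = δ_free.
The series flexibility is Σ Lᵢ/(AᵢEᵢ) = 220/(1000×148×10³) + 575/(1700×102×10³) + 200/(1625×116×10³) = 5.864×10⁻⁶ mm/N.
So P = 0.2999 / 5.864×10⁻⁶ = 51.15 kN, compressive.
For the cast iron segment, free thermal change = 10.6×10⁻⁶×36×575 = 0.2194 mm and elastic change from P = 51150×575/(1700×102×10³) = 0.1696 mm; these oppose, so the net change is 0.0498 mm (segment lengthens).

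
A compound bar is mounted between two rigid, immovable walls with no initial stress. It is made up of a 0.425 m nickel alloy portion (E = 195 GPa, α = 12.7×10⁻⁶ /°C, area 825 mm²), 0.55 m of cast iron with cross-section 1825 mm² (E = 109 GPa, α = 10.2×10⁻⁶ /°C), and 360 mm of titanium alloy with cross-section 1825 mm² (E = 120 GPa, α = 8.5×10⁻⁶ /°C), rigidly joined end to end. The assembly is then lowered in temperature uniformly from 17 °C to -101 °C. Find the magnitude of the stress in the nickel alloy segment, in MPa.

σ ≈ 285 MPa (tensile)

If the supports were absent, the total length change would be Σ αᵢΔT Lᵢ = 12.7×10⁻⁶×118×425 + 10.2×10⁻⁶×118×550 + 8.5×10⁻⁶×118×360 = 1.66 mm.
Since the ends are fixed, an axial force P builds up, equal in every segment, with P · Σ Lᵢ/(AᵢEᵢ) = δ_free.
Σ Lᵢ/(AᵢEᵢ) = 425/(825×195×10³) + 550/(1825×109×10³) + 360/(1825×120×10³) = 7.05×10⁻⁶ mm/N.
P = 1.66 / 7.05×10⁻⁶ = 235400 N = 235.4 kN, tensile.
σ_{nickel alloy} = P / A = 235400 / 825 = 285.4 MPa.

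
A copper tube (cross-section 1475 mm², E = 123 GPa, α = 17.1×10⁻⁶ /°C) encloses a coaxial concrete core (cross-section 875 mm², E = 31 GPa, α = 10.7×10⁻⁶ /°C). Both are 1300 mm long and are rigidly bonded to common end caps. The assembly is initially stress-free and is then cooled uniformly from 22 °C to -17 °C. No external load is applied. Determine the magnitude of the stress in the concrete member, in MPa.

σ ≈ 6.73 MPa (compressive)

Both members must finish at the same length. With the larger α, the copper tends to over-contract; the plates restrain it, putting the copper in tension and the concrete in compression. With no external load the two internal forces are equal and opposite, magnitude P.
Compatibility of the two members (thermal + elastic change equal): (α₁ − α₂)ΔT = P·[1/(A₁E₁) + 1/(A₂E₂)].
|α₁ − α₂|·ΔT = 6.4×10⁻⁶ × 39 = 0.0002496.
1/(A₁E₁) + 1/(A₂E₂) = 1/(1475×123×10³) + 1/(875×31×10³) = 4.238×10⁻⁸ N⁻¹.
So P = 0.0002496 / 4.238×10⁻⁸ = 5.89 kN.
σ_{concrete} = P/A₂ = 5890/875 = 6.731 MPa, compressive.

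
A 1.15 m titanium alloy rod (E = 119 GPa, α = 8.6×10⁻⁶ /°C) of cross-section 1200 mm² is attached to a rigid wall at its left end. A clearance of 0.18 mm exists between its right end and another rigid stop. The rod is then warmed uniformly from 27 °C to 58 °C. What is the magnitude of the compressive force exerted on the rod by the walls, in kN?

P ≈ 15.7 kN

Free thermal elongation = αΔT L = 8.6×10⁻⁶ × 31 × 1150 = 0.3066 mm.
This exceeds the 0.18 mm gap, so the wall pushes back. The portion of expansion that must be recovered elastically is δ_free − gap = 0.3066 − 0.18 = 0.1266 mm.
So σ = E(δ_free − g)/L = 119×10³ × 0.1266/1150 = 13.1 MPa.
P = σA = 13.1 × 1200 = 15.72 kN.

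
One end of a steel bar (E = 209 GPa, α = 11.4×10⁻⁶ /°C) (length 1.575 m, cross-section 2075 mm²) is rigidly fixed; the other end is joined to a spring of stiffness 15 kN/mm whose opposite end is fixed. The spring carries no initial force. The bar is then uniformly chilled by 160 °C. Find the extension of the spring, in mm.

δ ≈ 2.72 mm

The unrestrained thermal change is αΔT L = 11.4×10⁻⁶ × 160 × 1575 = 2.873 mm.
With a force P in the spring, the elastic change of the bar is PL/(AE) and that of the spring is P/k; compatibility requires their sum to equal δ_free.
So P = δ_free / [L/(AE) + 1/k] = 2.873 / [ 1575/(2075×209×10³) + 1/(15×10³) ].
P = 2.873 / 7.03×10⁻⁵ = 40870 N.
Spring extension = P/k = 40870/(15×10³) = 2.724 mm.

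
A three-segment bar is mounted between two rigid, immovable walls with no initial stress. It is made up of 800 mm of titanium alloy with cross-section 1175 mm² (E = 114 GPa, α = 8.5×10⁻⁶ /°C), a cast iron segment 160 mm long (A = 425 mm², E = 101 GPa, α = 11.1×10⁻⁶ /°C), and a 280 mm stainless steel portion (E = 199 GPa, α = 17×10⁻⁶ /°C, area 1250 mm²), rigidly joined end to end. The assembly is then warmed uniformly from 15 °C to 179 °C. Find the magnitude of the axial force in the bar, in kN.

P ≈ 202 kN (compressive)

With the walls removed the bar would change length by δ_free = Σ αᵢΔT Lᵢ = 8.5×10⁻⁶×164×800 + 11.1×10⁻⁶×164×160 + 17×10⁻⁶×164×280 = 2.187 mm.
The rigid supports impose zero overall length change; the single axial force P common to all segments must satisfy P Σ Lᵢ/(AᵢEᵢ) = δ_free.
Σ Lᵢ/(AᵢEᵢ) = 800/(1175×114×10³) + 160/(425×101×10³) + 280/(1250×199×10³) = 1.083×10⁻⁵ mm/N.
So P = 2.187 / 1.083×10⁻⁵ = 202 kN, compressive.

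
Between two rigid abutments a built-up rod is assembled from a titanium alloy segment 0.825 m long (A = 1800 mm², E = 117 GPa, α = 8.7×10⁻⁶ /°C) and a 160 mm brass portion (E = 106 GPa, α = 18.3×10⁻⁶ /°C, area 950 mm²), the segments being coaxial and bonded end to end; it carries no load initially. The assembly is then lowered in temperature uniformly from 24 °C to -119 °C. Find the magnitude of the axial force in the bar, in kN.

If the supports were absent, the total length change would be Σ αᵢΔT Lᵢ = 8.7×10⁻⁶×143×825 + 18.3×10⁻⁶×143×160 = 1.445 mm.
Since the ends are fixed, an axial force P builds up, equal in every segment, with P · Σ Lᵢ/(AᵢEᵢ) = δ_free.
Σ Lᵢ/(AᵢEᵢ) = 825/(1800×117×10³) + 160/(950×106×10³) = 5.506×10⁻⁶ mm/N.
P = 1.445 / 5.506×10⁻⁶ = 262400 N = 262.4 kN, tensile.

P ≈ 262 kN (tensile)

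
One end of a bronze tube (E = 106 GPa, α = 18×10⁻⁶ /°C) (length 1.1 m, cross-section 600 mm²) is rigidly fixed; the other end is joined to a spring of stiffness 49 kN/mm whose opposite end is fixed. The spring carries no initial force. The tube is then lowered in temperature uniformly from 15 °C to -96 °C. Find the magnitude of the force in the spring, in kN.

Free thermal contraction: δ_free = αΔT L = 18×10⁻⁶ × 111 × 1100 = 2.198 mm.
With a force P in the spring, the elastic change of the tube is PL/(AE) and that of the spring is P/k; compatibility requires their sum to equal δ_free.
P [ L/(AE) + 1/k ] = δ_free → P [ 1100/(600×106×10³) + 1/(49×10³) ] = 2.198.
P = 2.198 / 3.77×10⁻⁵ = 58290 N.

P ≈ 58.3 kN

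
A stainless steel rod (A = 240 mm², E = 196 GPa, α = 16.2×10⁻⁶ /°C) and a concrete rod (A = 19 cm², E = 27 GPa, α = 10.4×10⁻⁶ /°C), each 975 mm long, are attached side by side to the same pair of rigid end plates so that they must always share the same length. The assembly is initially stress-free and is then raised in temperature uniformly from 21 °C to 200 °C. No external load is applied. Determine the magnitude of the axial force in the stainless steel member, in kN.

P ≈ 25.5 kN (compressive in the stainless steel)

Both members must finish at the same length. With the larger α, the stainless steel tends to over-expand; the plates restrain it, putting the stainless steel in compression and the concrete in tension. With no external load the two internal forces are equal and opposite, magnitude P.
Compatibility of the two members (thermal + elastic change equal): (α₁ − α₂)ΔT = P·[1/(A₁E₁) + 1/(A₂E₂)].
|α₁ − α₂|·ΔT = 5.8×10⁻⁶ × 179 = 0.001038.
1/(A₁E₁) + 1/(A₂E₂) = 1/(240×196×10³) + 1/(1900×27×10³) = 4.075×10⁻⁸ N⁻¹.
So P = 0.001038 / 4.075×10⁻⁸ = 25.48 kN.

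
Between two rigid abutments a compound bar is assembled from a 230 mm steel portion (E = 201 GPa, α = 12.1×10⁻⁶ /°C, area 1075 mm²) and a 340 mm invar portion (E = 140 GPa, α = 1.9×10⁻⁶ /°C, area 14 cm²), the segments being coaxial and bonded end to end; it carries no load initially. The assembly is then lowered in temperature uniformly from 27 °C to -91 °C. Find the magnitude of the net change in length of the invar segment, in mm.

|ΔL| ≈ 0.175 mm

With the walls removed the bar would change length by δ_free = Σ αᵢΔT Lᵢ = 12.1×10⁻⁶×118×230 + 1.9×10⁻⁶×118×340 = 0.4046 mm.
The rigid supports impose zero overall length change; the single axial force P common to all segments must satisfy P Σ Lᵢ/(AᵢEᵢ) = δ_free.
Σ Lᵢ/(AᵢEᵢ) = 230/(1075×201×10³) + 340/(1400×140×10³) = 2.799×10⁻⁶ mm/N.
P = 0.4046 / 2.799×10⁻⁶ = 144600 N = 144.6 kN, tensile.
For the invar segment, free thermal change = 1.9×10⁻⁶×118×340 = 0.07623 mm and elastic change from P = 144600×340/(1400×140×10³) = 0.2508 mm; these oppose, so the net change is 0.175 mm (segment lengthens).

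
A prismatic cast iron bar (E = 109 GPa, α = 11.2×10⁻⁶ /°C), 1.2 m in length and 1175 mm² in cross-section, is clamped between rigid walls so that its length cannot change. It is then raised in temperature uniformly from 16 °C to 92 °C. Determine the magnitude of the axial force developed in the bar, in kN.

With zero net strain, σ = E·αΔT = 109 GPa × 11.2×10⁻⁶ × 76 = 92.78 MPa.
Then P = σA = 92.78 × 1175 mm² = 109 kN, compressive.

P ≈ 109 kN (compressive)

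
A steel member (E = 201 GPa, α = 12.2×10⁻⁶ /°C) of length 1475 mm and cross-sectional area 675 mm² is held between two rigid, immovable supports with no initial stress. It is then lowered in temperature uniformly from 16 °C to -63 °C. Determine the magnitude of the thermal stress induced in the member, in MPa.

σ ≈ 194 MPa (tensile)

Because both ends are immovable the net strain is zero, and the suppressed thermal strain is αΔT = 12.2×10⁻⁶ × 79 = 963.8×10⁻⁶.
σ = EαΔT = 201×10³ × 12.2×10⁻⁶ × 79 = 193.7 MPa (tensile; the member is trying to contract).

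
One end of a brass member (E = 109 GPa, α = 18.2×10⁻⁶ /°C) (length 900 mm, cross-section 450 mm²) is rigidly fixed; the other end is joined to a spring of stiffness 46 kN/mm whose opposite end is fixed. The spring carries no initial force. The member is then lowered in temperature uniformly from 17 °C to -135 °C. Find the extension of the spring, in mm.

δ ≈ 1.35 mm

The unrestrained thermal change is αΔT L = 18.2×10⁻⁶ × 152 × 900 = 2.49 mm.
Let P be the tensile force in the spring. The member extends elastically by PL/(AE) and the spring stretches by P/k; together these equal δ_free.
So P = δ_free / [L/(AE) + 1/k] = 2.49 / [ 900/(450×109×10³) + 1/(46×10³) ].
P = 2.49 / 4.009×10⁻⁵ = 62110 N.
Spring extension = P/k = 62110/(46×10³) = 1.35 mm.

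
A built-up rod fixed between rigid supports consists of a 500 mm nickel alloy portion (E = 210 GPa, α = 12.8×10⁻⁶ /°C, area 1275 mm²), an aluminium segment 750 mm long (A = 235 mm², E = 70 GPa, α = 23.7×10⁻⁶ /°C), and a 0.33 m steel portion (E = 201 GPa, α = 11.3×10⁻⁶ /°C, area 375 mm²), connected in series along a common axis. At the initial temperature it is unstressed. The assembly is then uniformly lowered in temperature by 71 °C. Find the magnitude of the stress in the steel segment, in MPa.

σ ≈ 102 MPa (tensile)

If the supports were absent, the total length change would be Σ αᵢΔT Lᵢ = 12.8×10⁻⁶×71×500 + 23.7×10⁻⁶×71×750 + 11.3×10⁻⁶×71×330 = 1.981 mm.
The rigid supports impose zero overall length change; the single axial force P common to all segments must satisfy P Σ Lᵢ/(AᵢEᵢ) = δ_free.
The series flexibility is Σ Lᵢ/(AᵢEᵢ) = 500/(1275×210×10³) + 750/(235×70×10³) + 330/(375×201×10³) = 5.184×10⁻⁵ mm/N.
So P = 1.981 / 5.184×10⁻⁵ = 38.22 kN, tensile.
σ_{steel} = P / A = 38220 / 375 = 101.9 MPa.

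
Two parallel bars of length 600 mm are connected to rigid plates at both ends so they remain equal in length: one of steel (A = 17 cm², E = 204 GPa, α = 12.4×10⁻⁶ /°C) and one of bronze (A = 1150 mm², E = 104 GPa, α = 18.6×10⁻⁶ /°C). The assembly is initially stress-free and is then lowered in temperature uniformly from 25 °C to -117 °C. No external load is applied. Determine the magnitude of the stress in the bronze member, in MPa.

σ ≈ 68.1 MPa (tensile)

Equilibrium of a rigid end plate with no external load gives equal and opposite internal forces ±P in the two members. Since α_{bronze} > α_{steel}, cooling drives the bronze into tension and the steel into compression.
Setting the final lengths equal and cancelling L: (α₁ − α₂)ΔT = P/(A₁E₁) + P/(A₂E₂).
|α₁ − α₂|·ΔT = 6.2×10⁻⁶ × 142 = 0.0008804.
1/(A₁E₁) + 1/(A₂E₂) = 1/(1700×204×10³) + 1/(1150×104×10³) = 1.124×10⁻⁸ N⁻¹.
P = 0.0008804 / 1.124×10⁻⁸ = 78290 N = 78.29 kN.
σ_{bronze} = P/A₂ = 78290/1150 = 68.08 MPa, tensile.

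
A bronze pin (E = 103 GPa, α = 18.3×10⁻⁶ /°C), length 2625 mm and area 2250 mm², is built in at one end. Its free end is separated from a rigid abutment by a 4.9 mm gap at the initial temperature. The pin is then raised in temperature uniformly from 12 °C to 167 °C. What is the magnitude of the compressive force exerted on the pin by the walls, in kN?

Unrestrained expansion: δ_free = αΔT L = 18.3×10⁻⁶ × 155 × 2625 = 7.446 mm.
After closing the 4.9 mm clearance, 7.446 − 4.9 = 2.546 mm of expansion remains to be suppressed by the wall.
That suppressed elongation corresponds to σ = E·Δ/L = 103×10³ × 2.546/2625 = 99.89 MPa.
Force on the wall = σA = 99.89 × 2250 mm² = 224.8 kN.

P ≈ 225 kN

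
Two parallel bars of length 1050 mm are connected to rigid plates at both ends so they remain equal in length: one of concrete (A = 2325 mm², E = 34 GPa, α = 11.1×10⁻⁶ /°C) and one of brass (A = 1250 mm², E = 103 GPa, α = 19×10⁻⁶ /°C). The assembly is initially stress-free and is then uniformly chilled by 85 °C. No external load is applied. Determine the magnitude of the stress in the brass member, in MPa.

The brass has the larger α, so on cooling it would change length more than the concrete if both were free. The rigid plates force a common final length, so the brass is put into tension and the concrete into compression, with equal and opposite forces P (no external load).
Setting the final lengths equal and cancelling L: (α₁ − α₂)ΔT = P/(A₁E₁) + P/(A₂E₂).
|α₁ − α₂|·ΔT = 7.9×10⁻⁶ × 85 = 0.0006715.
1/(A₁E₁) + 1/(A₂E₂) = 1/(2325×34×10³) + 1/(1250×103×10³) = 2.042×10⁻⁸ N⁻¹.
P = 0.0006715 / 2.042×10⁻⁸ = 32890 N = 32.89 kN.
σ_{brass} = P/A₂ = 32890/1250 = 26.31 MPa, tensile.

σ ≈ 26.3 MPa (tensile)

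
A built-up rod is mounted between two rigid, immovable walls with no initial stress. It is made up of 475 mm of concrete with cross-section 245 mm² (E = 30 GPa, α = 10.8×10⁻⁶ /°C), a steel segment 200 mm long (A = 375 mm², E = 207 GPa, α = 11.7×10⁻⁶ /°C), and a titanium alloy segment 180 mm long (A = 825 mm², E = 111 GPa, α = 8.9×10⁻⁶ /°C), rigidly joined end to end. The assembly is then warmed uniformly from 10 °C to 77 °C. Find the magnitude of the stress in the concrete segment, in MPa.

Free thermal expansion of the whole bar: Σ αᵢΔT Lᵢ = 10.8×10⁻⁶×67×475 + 11.7×10⁻⁶×67×200 + 8.9×10⁻⁶×67×180 = 0.6078 mm.
Since the ends are fixed, an axial force P builds up, equal in every segment, with P · Σ Lᵢ/(AᵢEᵢ) = δ_free.
The series flexibility is Σ Lᵢ/(AᵢEᵢ) = 475/(245×30×10³) + 200/(375×207×10³) + 180/(825×111×10³) = 6.917×10⁻⁵ mm/N.
Hence P = δ_free / Σ(L/AE) = 0.6078/6.917×10⁻⁵ = 8.788 kN (compressive).
σ_{concrete} = P / A = 8788 / 245 = 35.87 MPa.

σ ≈ 35.9 MPa (compressive)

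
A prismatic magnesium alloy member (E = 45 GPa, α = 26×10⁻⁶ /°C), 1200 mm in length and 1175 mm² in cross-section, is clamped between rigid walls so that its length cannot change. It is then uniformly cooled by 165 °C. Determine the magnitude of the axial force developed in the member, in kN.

P ≈ 227 kN (tensile)

The ends cannot move, so σ = EαΔT = 45×10³ × 26×10⁻⁶ × 165 = 193 MPa.
Then P = σA = 193 × 1175 mm² = 226.8 kN, tensile.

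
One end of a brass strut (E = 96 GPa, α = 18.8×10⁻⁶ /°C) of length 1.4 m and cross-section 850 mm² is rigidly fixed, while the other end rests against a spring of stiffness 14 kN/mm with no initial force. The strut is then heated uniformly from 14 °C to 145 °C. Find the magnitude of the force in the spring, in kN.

P ≈ 38.9 kN

Free thermal expansion: δ_free = αΔT L = 18.8×10⁻⁶ × 131 × 1400 = 3.448 mm.
With a force P in the spring, the elastic change of the strut is PL/(AE) and that of the spring is P/k; compatibility requires their sum to equal δ_free.
So P = δ_free / [L/(AE) + 1/k] = 3.448 / [ 1400/(850×96×10³) + 1/(14×10³) ].
P = 3.448 / 8.859×10⁻⁵ = 38920 N.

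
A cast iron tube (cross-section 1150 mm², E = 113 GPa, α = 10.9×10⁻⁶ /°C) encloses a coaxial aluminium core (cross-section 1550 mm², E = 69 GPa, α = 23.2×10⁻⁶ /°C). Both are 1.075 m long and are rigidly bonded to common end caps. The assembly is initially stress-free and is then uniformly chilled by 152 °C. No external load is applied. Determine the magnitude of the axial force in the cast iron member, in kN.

Equilibrium of a rigid end plate with no external load gives equal and opposite internal forces ±P in the two members. Since α_{aluminium} > α_{cast iron}, cooling drives the aluminium into tension and the cast iron into compression.
Equating the net (thermal + elastic) strains gives |α₁ − α₂|·ΔT = P·[1/(A₁E₁) + 1/(A₂E₂)].
|α₁ − α₂|·ΔT = 12.3×10⁻⁶ × 152 = 0.00187.
1/(A₁E₁) + 1/(A₂E₂) = 1/(1150×113×10³) + 1/(1550×69×10³) = 1.705×10⁻⁸ N⁻¹.
So P = 0.00187 / 1.705×10⁻⁸ = 109.7 kN.

P ≈ 110 kN (compressive in the cast iron)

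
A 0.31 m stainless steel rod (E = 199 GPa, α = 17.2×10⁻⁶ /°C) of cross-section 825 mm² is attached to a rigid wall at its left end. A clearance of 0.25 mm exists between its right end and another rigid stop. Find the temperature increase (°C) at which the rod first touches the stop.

Contact occurs when the free expansion equals the gap: αΔT L = 0.25 mm.
So ΔT = g/(αL) = 0.25/(17.2×10⁻⁶ × 310) = 46.89 °C.

ΔT ≈ 46.9 °C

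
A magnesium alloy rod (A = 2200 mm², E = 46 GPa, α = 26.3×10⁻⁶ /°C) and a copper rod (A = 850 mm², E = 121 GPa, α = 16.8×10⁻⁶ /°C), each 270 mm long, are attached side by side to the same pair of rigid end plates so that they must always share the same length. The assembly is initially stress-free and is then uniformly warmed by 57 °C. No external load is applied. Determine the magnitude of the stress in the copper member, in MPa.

σ ≈ 32.5 MPa (tensile)

Equilibrium of a rigid end plate with no external load gives equal and opposite internal forces ±P in the two members. Since α_{magnesium alloy} > α_{copper}, heating drives the magnesium alloy into compression and the copper into tension.
Compatibility of the two members (thermal + elastic change equal): (α₁ − α₂)ΔT = P·[1/(A₁E₁) + 1/(A₂E₂)].
|α₁ − α₂|·ΔT = 9.5×10⁻⁶ × 57 = 0.0005415.
1/(A₁E₁) + 1/(A₂E₂) = 1/(2200×46×10³) + 1/(850×121×10³) = 1.96×10⁻⁸ N⁻¹.
So P = 0.0005415 / 1.96×10⁻⁸ = 27.62 kN.
σ_{copper} = P/A₂ = 27620/850 = 32.5 MPa, tensile.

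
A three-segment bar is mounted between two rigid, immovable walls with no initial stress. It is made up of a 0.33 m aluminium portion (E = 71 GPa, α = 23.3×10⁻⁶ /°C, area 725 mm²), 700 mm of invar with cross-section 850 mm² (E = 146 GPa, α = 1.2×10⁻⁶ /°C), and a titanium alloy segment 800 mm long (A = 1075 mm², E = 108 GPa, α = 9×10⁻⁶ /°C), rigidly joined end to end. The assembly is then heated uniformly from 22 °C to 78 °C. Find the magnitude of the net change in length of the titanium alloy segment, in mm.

|ΔL| ≈ 0.0828 mm

Free thermal expansion of the whole bar: Σ αᵢΔT Lᵢ = 23.3×10⁻⁶×56×330 + 1.2×10⁻⁶×56×700 + 9×10⁻⁶×56×800 = 0.8808 mm.
The walls prevent any net length change, so an axial force P (same in every segment) develops. Compatibility: P · Σ Lᵢ/(AᵢEᵢ) = δ_free.
Σ Lᵢ/(AᵢEᵢ) = 330/(725×71×10³) + 700/(850×146×10³) + 800/(1075×108×10³) = 1.894×10⁻⁵ mm/N.
P = 0.8808 / 1.894×10⁻⁵ = 46500 N = 46.5 kN, compressive.
For the titanium alloy segment, free thermal change = 9×10⁻⁶×56×800 = 0.4032 mm and elastic change from P = 46500×800/(1075×108×10³) = 0.3204 mm; these oppose, so the net change is 0.0828 mm (segment lengthens).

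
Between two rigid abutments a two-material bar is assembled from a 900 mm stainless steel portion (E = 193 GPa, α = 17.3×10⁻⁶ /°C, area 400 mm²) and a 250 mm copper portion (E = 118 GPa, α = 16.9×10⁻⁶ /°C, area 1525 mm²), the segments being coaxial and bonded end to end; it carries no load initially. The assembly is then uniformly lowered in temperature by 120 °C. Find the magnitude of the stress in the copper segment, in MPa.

If the supports were absent, the total length change would be Σ αᵢΔT Lᵢ = 17.3×10⁻⁶×120×900 + 16.9×10⁻⁶×120×250 = 2.375 mm.
Since the ends are fixed, an axial force P builds up, equal in every segment, with P · Σ Lᵢ/(AᵢEᵢ) = δ_free.
The series flexibility is Σ Lᵢ/(AᵢEᵢ) = 900/(400×193×10³) + 250/(1525×118×10³) = 1.305×10⁻⁵ mm/N.
P = 2.375 / 1.305×10⁻⁵ = 182100 N = 182.1 kN, tensile.
σ_{copper} = P / A = 182100 / 1525 = 119.4 MPa.

σ ≈ 119 MPa (tensile)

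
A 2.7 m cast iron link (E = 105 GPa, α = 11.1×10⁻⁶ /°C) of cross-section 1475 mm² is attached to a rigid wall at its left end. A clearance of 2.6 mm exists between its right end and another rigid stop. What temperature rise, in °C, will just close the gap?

ΔT ≈ 86.8 °C

Contact occurs when the free expansion equals the gap: αΔT L = 2.6 mm.
So ΔT = g/(αL) = 2.6/(11.1×10⁻⁶ × 2700) = 86.75 °C.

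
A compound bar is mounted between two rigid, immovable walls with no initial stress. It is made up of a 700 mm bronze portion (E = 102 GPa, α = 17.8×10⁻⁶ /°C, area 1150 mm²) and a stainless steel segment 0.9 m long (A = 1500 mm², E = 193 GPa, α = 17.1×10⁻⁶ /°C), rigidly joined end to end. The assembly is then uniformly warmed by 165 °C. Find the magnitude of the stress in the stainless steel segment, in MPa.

If the supports were absent, the total length change would be Σ αᵢΔT Lᵢ = 17.8×10⁻⁶×165×700 + 17.1×10⁻⁶×165×900 = 4.595 mm.
The walls prevent any net length change, so an axial force P (same in every segment) develops. Compatibility: P · Σ Lᵢ/(AᵢEᵢ) = δ_free.
Σ Lᵢ/(AᵢEᵢ) = 700/(1150×102×10³) + 900/(1500×193×10³) = 9.076×10⁻⁶ mm/N.
So P = 4.595 / 9.076×10⁻⁶ = 506.3 kN, compressive.
σ_{stainless steel} = P / A = 506300 / 1500 = 337.5 MPa.

σ ≈ 338 MPa (compressive)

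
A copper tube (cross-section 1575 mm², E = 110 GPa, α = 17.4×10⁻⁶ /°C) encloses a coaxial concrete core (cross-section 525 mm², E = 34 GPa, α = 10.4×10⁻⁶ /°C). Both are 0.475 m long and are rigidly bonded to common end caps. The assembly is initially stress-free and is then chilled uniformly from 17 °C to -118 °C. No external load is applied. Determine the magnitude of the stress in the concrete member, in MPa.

The copper has the larger α, so on cooling it would change length more than the concrete if both were free. The rigid plates force a common final length, so the copper is put into tension and the concrete into compression, with equal and opposite forces P (no external load).
Setting the final lengths equal and cancelling L: (α₁ − α₂)ΔT = P/(A₁E₁) + P/(A₂E₂).
|α₁ − α₂|·ΔT = 7×10⁻⁶ × 135 = 0.000945.
1/(A₁E₁) + 1/(A₂E₂) = 1/(1575×110×10³) + 1/(525×34×10³) = 6.179×10⁻⁸ N⁻¹.
P = 0.000945 / 6.179×10⁻⁸ = 15290 N = 15.29 kN.
σ_{concrete} = P/A₂ = 15290/525 = 29.13 MPa, compressive.

σ ≈ 29.1 MPa (compressive)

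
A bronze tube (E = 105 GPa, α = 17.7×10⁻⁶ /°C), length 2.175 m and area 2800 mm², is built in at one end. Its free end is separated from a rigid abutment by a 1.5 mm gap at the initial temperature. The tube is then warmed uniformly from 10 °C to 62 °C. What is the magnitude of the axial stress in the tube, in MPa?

If the wall were absent the tube would grow by αΔT L = 17.7×10⁻⁶ × 52 × 2175 = 2.002 mm.
This exceeds the 1.5 mm gap, so the wall pushes back. The portion of expansion that must be recovered elastically is δ_free − gap = 2.002 − 1.5 = 0.5019 mm.
Compatibility: PL/(AE) = 0.5019 mm, so σ = P/A = E × (0.5019/2175) = 24.23 MPa.

σ ≈ 24.2 MPa (compressive)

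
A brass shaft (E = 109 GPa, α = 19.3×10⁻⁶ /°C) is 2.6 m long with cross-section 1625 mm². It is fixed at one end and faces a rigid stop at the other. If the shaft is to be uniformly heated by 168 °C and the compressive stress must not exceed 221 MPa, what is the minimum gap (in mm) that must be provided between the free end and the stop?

g ≈ 3.16 mm

With no wall the shaft would lengthen by αΔT L = 19.3×10⁻⁶ × 168 × 2600 = 8.43 mm.
At the allowable stress the elastic shortening the wall may impose is σL/E = 221 × 2600 / (109×10³) = 5.272 mm.
The gap must absorb the remainder: g_min = 8.43 − 5.272 = 3.159 mm.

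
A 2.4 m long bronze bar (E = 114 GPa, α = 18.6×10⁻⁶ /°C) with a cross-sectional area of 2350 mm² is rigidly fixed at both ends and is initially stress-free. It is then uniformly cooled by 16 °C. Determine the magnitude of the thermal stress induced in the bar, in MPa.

The supports are rigid, so the total axial strain is zero. The restrained thermal strain is ε = αΔT = 18.6×10⁻⁶ × 16 = 297.6×10⁻⁶.
σ = EαΔT = 114×10³ × 18.6×10⁻⁶ × 16 = 33.93 MPa (tensile; the bar is trying to contract).

σ ≈ 33.9 MPa (tensile)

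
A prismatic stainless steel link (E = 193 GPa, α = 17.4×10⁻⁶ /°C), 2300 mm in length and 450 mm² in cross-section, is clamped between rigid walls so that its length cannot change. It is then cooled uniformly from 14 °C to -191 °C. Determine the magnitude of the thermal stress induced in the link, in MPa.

Because both ends are immovable the net strain is zero, and the suppressed thermal strain is αΔT = 17.4×10⁻⁶ × 205 = 3567×10⁻⁶.
The stress required to suppress this strain is σ = Eε = 193×10³ × 3567×10⁻⁶ = 688.4 MPa, tensile since the link is trying to contract.

σ ≈ 688 MPa (tensile)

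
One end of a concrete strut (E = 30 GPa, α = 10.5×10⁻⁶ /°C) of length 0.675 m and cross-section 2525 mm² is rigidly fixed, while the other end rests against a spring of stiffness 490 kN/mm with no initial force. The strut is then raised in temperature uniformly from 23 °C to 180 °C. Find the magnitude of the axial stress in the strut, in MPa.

σ ≈ 40.2 MPa (compressive)

The unrestrained thermal change is αΔT L = 10.5×10⁻⁶ × 157 × 675 = 1.113 mm.
With a force P in the spring, the elastic change of the strut is PL/(AE) and that of the spring is P/k; compatibility requires their sum to equal δ_free.
So P = δ_free / [L/(AE) + 1/k] = 1.113 / [ 675/(2525×30×10³) + 1/(490×10³) ].
P = 1.113 / 1.095×10⁻⁵ = 101600 N.
σ = P/A = 101600/2525 = 40.24 MPa.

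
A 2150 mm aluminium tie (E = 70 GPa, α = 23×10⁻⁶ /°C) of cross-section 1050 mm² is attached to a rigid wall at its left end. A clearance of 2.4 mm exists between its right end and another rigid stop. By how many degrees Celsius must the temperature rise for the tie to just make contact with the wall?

Contact occurs when the free expansion equals the gap: αΔT L = 2.4 mm.
ΔT = 2.4 / (23×10⁻⁶ × 2150) = 48.53 °C.

ΔT ≈ 48.5 °C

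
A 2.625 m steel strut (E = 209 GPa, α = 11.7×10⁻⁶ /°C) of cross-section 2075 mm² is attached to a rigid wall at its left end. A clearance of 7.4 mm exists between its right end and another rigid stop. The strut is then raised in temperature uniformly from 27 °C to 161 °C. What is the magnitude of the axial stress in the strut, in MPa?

σ ≈ 0 MPa

If the wall were absent the strut would grow by αΔT L = 11.7×10⁻⁶ × 134 × 2625 = 4.115 mm.
This is smaller than the 7.4 mm clearance, so the strut expands freely without reaching the stop — the stress is zero.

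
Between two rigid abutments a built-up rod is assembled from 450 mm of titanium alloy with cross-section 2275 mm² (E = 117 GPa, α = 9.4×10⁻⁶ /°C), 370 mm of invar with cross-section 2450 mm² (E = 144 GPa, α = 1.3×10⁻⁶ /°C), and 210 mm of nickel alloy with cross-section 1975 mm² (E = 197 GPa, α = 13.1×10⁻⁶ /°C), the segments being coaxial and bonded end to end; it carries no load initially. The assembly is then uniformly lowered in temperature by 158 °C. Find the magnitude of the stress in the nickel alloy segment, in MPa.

With the walls removed the bar would change length by δ_free = Σ αᵢΔT Lᵢ = 9.4×10⁻⁶×158×450 + 1.3×10⁻⁶×158×370 + 13.1×10⁻⁶×158×210 = 1.179 mm.
The walls prevent any net length change, so an axial force P (same in every segment) develops. Compatibility: P · Σ Lᵢ/(AᵢEᵢ) = δ_free.
Σ Lᵢ/(AᵢEᵢ) = 450/(2275×117×10³) + 370/(2450×144×10³) + 210/(1975×197×10³) = 3.279×10⁻⁶ mm/N.
Hence P = δ_free / Σ(L/AE) = 1.179/3.279×10⁻⁶ = 359.5 kN (tensile).
σ_{nickel alloy} = P / A = 359500 / 1975 = 182 MPa.

σ ≈ 182 MPa (tensile)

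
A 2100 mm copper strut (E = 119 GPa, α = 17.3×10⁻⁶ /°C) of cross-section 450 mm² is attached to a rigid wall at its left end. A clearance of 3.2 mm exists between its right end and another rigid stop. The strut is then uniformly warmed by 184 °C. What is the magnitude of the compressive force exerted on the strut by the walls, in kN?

If the wall were absent the strut would grow by αΔT L = 17.3×10⁻⁶ × 184 × 2100 = 6.685 mm.
The gap closes (δ_free > 3.2 mm) and the wall then resists a further 6.685 − 3.2 = 3.485 mm of expansion.
Compatibility: PL/(AE) = 3.485 mm, so σ = P/A = E × (3.485/2100) = 197.5 MPa.
Force on the wall = σA = 197.5 × 450 mm² = 88.86 kN.

P ≈ 88.9 kN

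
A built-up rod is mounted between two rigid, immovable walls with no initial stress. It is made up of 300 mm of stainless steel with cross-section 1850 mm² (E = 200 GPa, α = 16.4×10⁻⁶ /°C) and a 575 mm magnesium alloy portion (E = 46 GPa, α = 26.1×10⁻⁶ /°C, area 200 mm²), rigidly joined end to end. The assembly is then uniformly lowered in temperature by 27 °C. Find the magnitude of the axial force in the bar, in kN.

With the walls removed the bar would change length by δ_free = Σ αᵢΔT Lᵢ = 16.4×10⁻⁶×27×300 + 26.1×10⁻⁶×27×575 = 0.538 mm.
Since the ends are fixed, an axial force P builds up, equal in every segment, with P · Σ Lᵢ/(AᵢEᵢ) = δ_free.
The series flexibility is Σ Lᵢ/(AᵢEᵢ) = 300/(1850×200×10³) + 575/(200×46×10³) = 6.331×10⁻⁵ mm/N.
Hence P = δ_free / Σ(L/AE) = 0.538/6.331×10⁻⁵ = 8.498 kN (tensile).

P ≈ 8.5 kN (tensile)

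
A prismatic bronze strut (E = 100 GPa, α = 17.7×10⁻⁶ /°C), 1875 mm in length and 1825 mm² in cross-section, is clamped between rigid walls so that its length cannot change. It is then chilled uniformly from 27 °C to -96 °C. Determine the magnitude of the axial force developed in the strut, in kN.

With zero net strain, σ = E·αΔT = 100 GPa × 17.7×10⁻⁶ × 123 = 217.7 MPa.
Then P = σA = 217.7 × 1825 mm² = 397.3 kN, tensile.

P ≈ 397 kN (tensile)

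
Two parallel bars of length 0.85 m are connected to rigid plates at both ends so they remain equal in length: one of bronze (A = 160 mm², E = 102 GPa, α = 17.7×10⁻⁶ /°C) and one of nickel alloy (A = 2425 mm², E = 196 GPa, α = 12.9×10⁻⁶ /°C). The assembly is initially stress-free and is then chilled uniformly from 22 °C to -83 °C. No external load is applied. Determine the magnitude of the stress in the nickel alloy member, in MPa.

Equilibrium of a rigid end plate with no external load gives equal and opposite internal forces ±P in the two members. Since α_{bronze} > α_{nickel alloy}, cooling drives the bronze into tension and the nickel alloy into compression.
Equating the net (thermal + elastic) strains gives |α₁ − α₂|·ΔT = P·[1/(A₁E₁) + 1/(A₂E₂)].
|α₁ − α₂|·ΔT = 4.8×10⁻⁶ × 105 = 0.000504.
1/(A₁E₁) + 1/(A₂E₂) = 1/(160×102×10³) + 1/(2425×196×10³) = 6.338×10⁻⁸ N⁻¹.
So P = 0.000504 / 6.338×10⁻⁸ = 7.952 kN.
σ_{nickel alloy} = P/A₂ = 7952/2425 = 3.279 MPa, compressive.

σ ≈ 3.28 MPa (compressive)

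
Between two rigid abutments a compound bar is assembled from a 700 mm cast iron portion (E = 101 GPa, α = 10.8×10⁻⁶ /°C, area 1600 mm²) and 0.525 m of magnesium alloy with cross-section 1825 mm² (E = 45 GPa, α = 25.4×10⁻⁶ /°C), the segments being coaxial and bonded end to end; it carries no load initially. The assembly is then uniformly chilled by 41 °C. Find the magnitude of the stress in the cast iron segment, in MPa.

σ ≈ 49.9 MPa (tensile)

If the supports were absent, the total length change would be Σ αᵢΔT Lᵢ = 10.8×10⁻⁶×41×700 + 25.4×10⁻⁶×41×525 = 0.8567 mm.
Since the ends are fixed, an axial force P builds up, equal in every segment, with P · Σ Lᵢ/(AᵢEᵢ) = δ_free.
The series flexibility is Σ Lᵢ/(AᵢEᵢ) = 700/(1600×101×10³) + 525/(1825×45×10³) = 1.072×10⁻⁵ mm/N.
So P = 0.8567 / 1.072×10⁻⁵ = 79.88 kN, tensile.
σ_{cast iron} = P / A = 79880 / 1600 = 49.93 MPa.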